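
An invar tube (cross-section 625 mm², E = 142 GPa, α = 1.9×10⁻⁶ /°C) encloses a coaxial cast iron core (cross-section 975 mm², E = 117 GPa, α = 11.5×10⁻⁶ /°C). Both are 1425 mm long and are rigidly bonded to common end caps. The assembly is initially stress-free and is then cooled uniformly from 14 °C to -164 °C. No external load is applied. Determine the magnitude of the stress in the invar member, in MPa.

σ ≈ 136 MPa (compressive)

The cast iron has the larger α, so on cooling it would change length more than the invar if both were free. The rigid plates force a common final length, so the cast iron is put into tension and the invar into compression, with equal and opposite forces P (no external load).
Setting the final lengths equal and cancelling L: (α₁ − α₂)ΔT = P/(A₁E₁) + P/(A₂E₂).
|α₁ − α₂|·ΔT = 9.6×10⁻⁶ × 178 = 0.001709.
1/(A₁E₁) + 1/(A₂E₂) = 1/(625×142×10³) + 1/(975×117×10³) = 2.003×10⁻⁸ N⁻¹.
P = 0.001709 / 2.003×10⁻⁸ = 85300 N = 85.3 kN.
σ_{invar} = P/A₁ = 85300/625 = 136.5 MPa, compressive.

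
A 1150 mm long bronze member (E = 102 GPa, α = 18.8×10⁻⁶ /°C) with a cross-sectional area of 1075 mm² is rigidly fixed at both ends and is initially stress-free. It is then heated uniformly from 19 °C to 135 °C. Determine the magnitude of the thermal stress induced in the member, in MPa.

With length fixed, the mechanical strain must cancel the thermal strain αΔT = 18.8×10⁻⁶ × 116 = 2180.8×10⁻⁶.
Hence σ = E·αΔT = 102×10³ × 2180.8×10⁻⁶ = 222.4 MPa, compressive.

σ ≈ 222 MPa (compressive)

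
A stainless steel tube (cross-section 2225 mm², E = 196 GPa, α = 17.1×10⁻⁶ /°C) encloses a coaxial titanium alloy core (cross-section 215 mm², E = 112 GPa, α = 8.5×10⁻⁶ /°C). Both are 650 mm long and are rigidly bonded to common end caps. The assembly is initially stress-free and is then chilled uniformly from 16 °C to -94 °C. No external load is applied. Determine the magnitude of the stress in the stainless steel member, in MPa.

The stainless steel has the larger α, so on cooling it would change length more than the titanium alloy if both were free. The rigid plates force a common final length, so the stainless steel is put into tension and the titanium alloy into compression, with equal and opposite forces P (no external load).
Equating the net (thermal + elastic) strains gives |α₁ − α₂|·ΔT = P·[1/(A₁E₁) + 1/(A₂E₂)].
|α₁ − α₂|·ΔT = 8.6×10⁻⁶ × 110 = 0.000946.
1/(A₁E₁) + 1/(A₂E₂) = 1/(2225×196×10³) + 1/(215×112×10³) = 4.382×10⁻⁸ N⁻¹.
P = 0.000946 / 4.382×10⁻⁸ = 21590 N = 21.59 kN.
σ_{stainless steel} = P/A₁ = 21590/2225 = 9.702 MPa, tensile.

σ ≈ 9.7 MPa (tensile)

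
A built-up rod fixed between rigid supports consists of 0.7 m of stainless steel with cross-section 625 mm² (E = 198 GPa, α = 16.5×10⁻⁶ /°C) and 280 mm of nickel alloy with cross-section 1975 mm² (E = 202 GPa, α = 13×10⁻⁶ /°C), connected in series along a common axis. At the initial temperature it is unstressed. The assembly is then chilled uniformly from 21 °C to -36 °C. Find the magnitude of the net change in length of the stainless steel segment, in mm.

|ΔL| ≈ 0.112 mm

Free thermal contraction of the whole bar: Σ αᵢΔT Lᵢ = 16.5×10⁻⁶×57×700 + 13×10⁻⁶×57×280 = 0.8658 mm.
Since the ends are fixed, an axial force P builds up, equal in every segment, with P · Σ Lᵢ/(AᵢEᵢ) = δ_free.
The series flexibility is Σ Lᵢ/(AᵢEᵢ) = 700/(625×198×10³) + 280/(1975×202×10³) = 6.358×10⁻⁶ mm/N.
So P = 0.8658 / 6.358×10⁻⁶ = 136.2 kN, tensile.
For the stainless steel segment, free thermal change = 16.5×10⁻⁶×57×700 = 0.6583 mm and elastic change from P = 136200×700/(625×198×10³) = 0.7703 mm; these oppose, so the net change is 0.112 mm (segment lengthens).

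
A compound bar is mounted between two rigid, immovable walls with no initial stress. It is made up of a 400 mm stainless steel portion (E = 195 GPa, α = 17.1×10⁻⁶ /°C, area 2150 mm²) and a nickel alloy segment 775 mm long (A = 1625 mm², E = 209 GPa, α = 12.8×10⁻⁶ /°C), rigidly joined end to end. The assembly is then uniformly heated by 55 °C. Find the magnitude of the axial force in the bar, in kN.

If the supports were absent, the total length change would be Σ αᵢΔT Lᵢ = 17.1×10⁻⁶×55×400 + 12.8×10⁻⁶×55×775 = 0.9218 mm.
The walls prevent any net length change, so an axial force P (same in every segment) develops. Compatibility: P · Σ Lᵢ/(AᵢEᵢ) = δ_free.
Σ Lᵢ/(AᵢEᵢ) = 400/(2150×195×10³) + 775/(1625×209×10³) = 3.236×10⁻⁶ mm/N.
Hence P = δ_free / Σ(L/AE) = 0.9218/3.236×10⁻⁶ = 284.9 kN (compressive).

P ≈ 285 kN (compressive)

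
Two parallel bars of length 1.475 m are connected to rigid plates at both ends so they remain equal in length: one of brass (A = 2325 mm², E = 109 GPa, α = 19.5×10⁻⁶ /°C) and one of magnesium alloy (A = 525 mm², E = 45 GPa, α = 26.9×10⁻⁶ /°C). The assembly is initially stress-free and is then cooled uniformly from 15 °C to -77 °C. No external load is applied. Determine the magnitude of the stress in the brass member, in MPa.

σ ≈ 6.33 MPa (compressive)

The magnesium alloy has the larger α, so on cooling it would change length more than the brass if both were free. The rigid plates force a common final length, so the magnesium alloy is put into tension and the brass into compression, with equal and opposite forces P (no external load).
Setting the final lengths equal and cancelling L: (α₁ − α₂)ΔT = P/(A₁E₁) + P/(A₂E₂).
|α₁ − α₂|·ΔT = 7.4×10⁻⁶ × 92 = 0.0006808.
1/(A₁E₁) + 1/(A₂E₂) = 1/(2325×109×10³) + 1/(525×45×10³) = 4.627×10⁻⁸ N⁻¹.
P = 0.0006808 / 4.627×10⁻⁸ = 14710 N = 14.71 kN.
σ_{brass} = P/A₁ = 14710/2325 = 6.328 MPa, compressive.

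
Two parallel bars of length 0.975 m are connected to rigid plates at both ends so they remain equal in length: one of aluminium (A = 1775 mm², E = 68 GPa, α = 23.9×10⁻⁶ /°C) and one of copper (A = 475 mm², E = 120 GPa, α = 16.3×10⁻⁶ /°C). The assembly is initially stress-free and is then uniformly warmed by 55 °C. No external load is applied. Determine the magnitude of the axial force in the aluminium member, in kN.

P ≈ 16.2 kN (compressive in the aluminium)

The aluminium has the larger α, so on heating it would change length more than the copper if both were free. The rigid plates force a common final length, so the aluminium is put into compression and the copper into tension, with equal and opposite forces P (no external load).
Equating the net (thermal + elastic) strains gives |α₁ − α₂|·ΔT = P·[1/(A₁E₁) + 1/(A₂E₂)].
|α₁ − α₂|·ΔT = 7.6×10⁻⁶ × 55 = 0.000418.
1/(A₁E₁) + 1/(A₂E₂) = 1/(1775×68×10³) + 1/(475×120×10³) = 2.583×10⁻⁸ N⁻¹.
So P = 0.000418 / 2.583×10⁻⁸ = 16.18 kN.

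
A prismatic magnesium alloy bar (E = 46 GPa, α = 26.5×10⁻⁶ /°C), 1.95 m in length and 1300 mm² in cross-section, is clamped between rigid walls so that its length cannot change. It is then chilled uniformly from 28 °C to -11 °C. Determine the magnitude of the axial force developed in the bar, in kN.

The ends cannot move, so σ = EαΔT = 46×10³ × 26.5×10⁻⁶ × 39 = 47.54 MPa.
Axial force P = σA = 47.54 × 1300 = 61800 N = 61.8 kN, tensile.

P ≈ 61.8 kN (tensile)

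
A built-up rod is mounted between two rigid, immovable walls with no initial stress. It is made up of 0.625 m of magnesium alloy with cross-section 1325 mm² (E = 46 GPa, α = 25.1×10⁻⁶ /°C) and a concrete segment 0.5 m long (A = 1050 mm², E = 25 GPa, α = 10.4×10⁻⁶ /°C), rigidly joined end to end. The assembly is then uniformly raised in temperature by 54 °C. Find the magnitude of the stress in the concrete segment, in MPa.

σ ≈ 36.7 MPa (compressive)

If the supports were absent, the total length change would be Σ αᵢΔT Lᵢ = 25.1×10⁻⁶×54×625 + 10.4×10⁻⁶×54×500 = 1.128 mm.
The walls prevent any net length change, so an axial force P (same in every segment) develops. Compatibility: P · Σ Lᵢ/(AᵢEᵢ) = δ_free.
Σ Lᵢ/(AᵢEᵢ) = 625/(1325×46×10³) + 500/(1050×25×10³) = 2.93×10⁻⁵ mm/N.
P = 1.128 / 2.93×10⁻⁵ = 38490 N = 38.49 kN, compressive.
σ_{concrete} = P / A = 38490 / 1050 = 36.66 MPa.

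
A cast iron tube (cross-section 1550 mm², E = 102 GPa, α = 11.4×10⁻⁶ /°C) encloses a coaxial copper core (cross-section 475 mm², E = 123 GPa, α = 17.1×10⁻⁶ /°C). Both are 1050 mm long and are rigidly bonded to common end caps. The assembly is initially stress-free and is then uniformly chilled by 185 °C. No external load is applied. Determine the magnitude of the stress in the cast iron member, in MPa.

Equilibrium of a rigid end plate with no external load gives equal and opposite internal forces ±P in the two members. Since α_{copper} > α_{cast iron}, cooling drives the copper into tension and the cast iron into compression.
Setting the final lengths equal and cancelling L: (α₁ − α₂)ΔT = P/(A₁E₁) + P/(A₂E₂).
|α₁ − α₂|·ΔT = 5.7×10⁻⁶ × 185 = 0.001055.
1/(A₁E₁) + 1/(A₂E₂) = 1/(1550×102×10³) + 1/(475×123×10³) = 2.344×10⁻⁸ N⁻¹.
So P = 0.001055 / 2.344×10⁻⁸ = 44.99 kN.
σ_{cast iron} = P/A₁ = 44990/1550 = 29.02 MPa, compressive.

σ ≈ 29 MPa (compressive)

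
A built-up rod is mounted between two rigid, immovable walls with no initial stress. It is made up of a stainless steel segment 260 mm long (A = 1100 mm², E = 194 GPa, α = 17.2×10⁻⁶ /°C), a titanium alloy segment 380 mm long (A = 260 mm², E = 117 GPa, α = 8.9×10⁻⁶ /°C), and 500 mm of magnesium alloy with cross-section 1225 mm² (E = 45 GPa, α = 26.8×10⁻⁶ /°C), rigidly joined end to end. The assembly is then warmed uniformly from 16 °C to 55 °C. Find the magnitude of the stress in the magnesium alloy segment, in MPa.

σ ≈ 29.7 MPa (compressive)

Free thermal expansion of the whole bar: Σ αᵢΔT Lᵢ = 17.2×10⁻⁶×39×260 + 8.9×10⁻⁶×39×380 + 26.8×10⁻⁶×39×500 = 0.8289 mm.
The rigid supports impose zero overall length change; the single axial force P common to all segments must satisfy P Σ Lᵢ/(AᵢEᵢ) = δ_free.
Σ Lᵢ/(AᵢEᵢ) = 260/(1100×194×10³) + 380/(260×117×10³) + 500/(1225×45×10³) = 2.278×10⁻⁵ mm/N.
So P = 0.8289 / 2.278×10⁻⁵ = 36.39 kN, compressive.
σ_{magnesium alloy} = P / A = 36390 / 1225 = 29.7 MPa.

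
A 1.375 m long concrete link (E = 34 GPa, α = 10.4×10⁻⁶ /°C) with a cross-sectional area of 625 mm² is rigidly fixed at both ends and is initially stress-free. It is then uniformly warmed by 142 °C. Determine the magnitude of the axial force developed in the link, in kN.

P ≈ 31.4 kN (compressive)

With zero net strain, σ = E·αΔT = 34 GPa × 10.4×10⁻⁶ × 142 = 50.21 MPa.
Then P = σA = 50.21 × 625 mm² = 31.38 kN, compressive.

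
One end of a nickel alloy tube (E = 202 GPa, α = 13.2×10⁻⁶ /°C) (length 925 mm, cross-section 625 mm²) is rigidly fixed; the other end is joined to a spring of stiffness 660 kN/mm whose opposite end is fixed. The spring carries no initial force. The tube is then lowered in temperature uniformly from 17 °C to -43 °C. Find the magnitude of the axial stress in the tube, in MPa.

σ ≈ 133 MPa (tensile)

If the spring were absent the tube would shorten by αΔT L = 13.2×10⁻⁶ × 60 × 925 = 0.7326 mm.
Let P be the tensile force in the spring. The tube extends elastically by PL/(AE) and the spring stretches by P/k; together these equal δ_free.
P [ L/(AE) + 1/k ] = δ_free → P [ 925/(625×202×10³) + 1/(660×10³) ] = 0.7326.
P = 0.7326 / 8.842×10⁻⁶ = 82860 N.
σ = P/A = 82860/625 = 132.6 MPa.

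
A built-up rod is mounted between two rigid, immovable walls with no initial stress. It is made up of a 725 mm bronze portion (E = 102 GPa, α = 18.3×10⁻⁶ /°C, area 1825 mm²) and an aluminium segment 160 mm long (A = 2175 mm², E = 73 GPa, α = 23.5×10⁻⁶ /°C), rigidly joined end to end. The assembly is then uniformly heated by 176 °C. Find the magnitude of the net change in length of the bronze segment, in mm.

|ΔL| ≈ 0.0457 mm

With the walls removed the bar would change length by δ_free = Σ αᵢΔT Lᵢ = 18.3×10⁻⁶×176×725 + 23.5×10⁻⁶×176×160 = 2.997 mm.
The rigid supports impose zero overall length change; the single axial force P common to all segments must satisfy P Σ Lᵢ/(AᵢEᵢ) = δ_free.
The series flexibility is Σ Lᵢ/(AᵢEᵢ) = 725/(1825×102×10³) + 160/(2175×73×10³) = 4.902×10⁻⁶ mm/N.
P = 2.997 / 4.902×10⁻⁶ = 611300 N = 611.3 kN, compressive.
For the bronze segment, free thermal change = 18.3×10⁻⁶×176×725 = 2.335 mm and elastic change from P = 611300×725/(1825×102×10³) = 2.381 mm; these oppose, so the net change is 0.0457 mm (segment shortens).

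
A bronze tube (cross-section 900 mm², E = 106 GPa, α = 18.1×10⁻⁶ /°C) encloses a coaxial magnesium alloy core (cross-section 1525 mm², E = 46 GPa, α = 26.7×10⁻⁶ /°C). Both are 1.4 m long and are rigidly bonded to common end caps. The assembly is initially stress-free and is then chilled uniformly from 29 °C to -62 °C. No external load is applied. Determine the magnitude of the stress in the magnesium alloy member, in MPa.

The magnesium alloy has the larger α, so on cooling it would change length more than the bronze if both were free. The rigid plates force a common final length, so the magnesium alloy is put into tension and the bronze into compression, with equal and opposite forces P (no external load).
Compatibility of the two members (thermal + elastic change equal): (α₁ − α₂)ΔT = P·[1/(A₁E₁) + 1/(A₂E₂)].
|α₁ − α₂|·ΔT = 8.6×10⁻⁶ × 91 = 0.0007826.
1/(A₁E₁) + 1/(A₂E₂) = 1/(900×106×10³) + 1/(1525×46×10³) = 2.474×10⁻⁸ N⁻¹.
P = 0.0007826 / 2.474×10⁻⁸ = 31640 N = 31.64 kN.
σ_{magnesium alloy} = P/A₂ = 31640/1525 = 20.75 MPa, tensile.

σ ≈ 20.7 MPa (tensile)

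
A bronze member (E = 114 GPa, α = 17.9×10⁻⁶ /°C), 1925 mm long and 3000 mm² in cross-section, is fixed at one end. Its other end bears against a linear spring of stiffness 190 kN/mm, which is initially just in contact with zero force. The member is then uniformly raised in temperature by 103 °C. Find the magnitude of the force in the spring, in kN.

P ≈ 326 kN

If the spring were absent the member would lengthen by αΔT L = 17.9×10⁻⁶ × 103 × 1925 = 3.549 mm.
With a force P in the spring, the elastic change of the member is PL/(AE) and that of the spring is P/k; compatibility requires their sum to equal δ_free.
So P = δ_free / [L/(AE) + 1/k] = 3.549 / [ 1925/(3000×114×10³) + 1/(190×10³) ].
P = 3.549 / 1.089×10⁻⁵ = 325900 N.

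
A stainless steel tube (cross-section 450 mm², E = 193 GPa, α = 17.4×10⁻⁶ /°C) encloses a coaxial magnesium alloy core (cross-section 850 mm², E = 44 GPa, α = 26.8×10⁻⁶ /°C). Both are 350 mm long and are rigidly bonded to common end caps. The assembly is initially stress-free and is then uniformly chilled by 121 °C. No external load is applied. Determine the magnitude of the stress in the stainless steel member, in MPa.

Equilibrium of a rigid end plate with no external load gives equal and opposite internal forces ±P in the two members. Since α_{magnesium alloy} > α_{stainless steel}, cooling drives the magnesium alloy into tension and the stainless steel into compression.
Equating the net (thermal + elastic) strains gives |α₁ − α₂|·ΔT = P·[1/(A₁E₁) + 1/(A₂E₂)].
|α₁ − α₂|·ΔT = 9.4×10⁻⁶ × 121 = 0.001137.
1/(A₁E₁) + 1/(A₂E₂) = 1/(450×193×10³) + 1/(850×44×10³) = 3.825×10⁻⁸ N⁻¹.
P = 0.001137 / 3.825×10⁻⁸ = 29730 N = 29.73 kN.
σ_{stainless steel} = P/A₁ = 29730/450 = 66.08 MPa, compressive.

σ ≈ 66.1 MPa (compressive)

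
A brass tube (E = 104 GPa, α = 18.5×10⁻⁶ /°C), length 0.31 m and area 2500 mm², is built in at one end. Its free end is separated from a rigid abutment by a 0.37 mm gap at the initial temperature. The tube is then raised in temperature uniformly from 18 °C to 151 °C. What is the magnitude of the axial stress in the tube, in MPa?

If the wall were absent the tube would grow by αΔT L = 18.5×10⁻⁶ × 133 × 310 = 0.7628 mm.
This exceeds the 0.37 mm gap, so the wall pushes back. The portion of expansion that must be recovered elastically is δ_free − gap = 0.7628 − 0.37 = 0.3928 mm.
That suppressed elongation corresponds to σ = E·Δ/L = 104×10³ × 0.3928/310 = 131.8 MPa.

σ ≈ 132 MPa (compressive)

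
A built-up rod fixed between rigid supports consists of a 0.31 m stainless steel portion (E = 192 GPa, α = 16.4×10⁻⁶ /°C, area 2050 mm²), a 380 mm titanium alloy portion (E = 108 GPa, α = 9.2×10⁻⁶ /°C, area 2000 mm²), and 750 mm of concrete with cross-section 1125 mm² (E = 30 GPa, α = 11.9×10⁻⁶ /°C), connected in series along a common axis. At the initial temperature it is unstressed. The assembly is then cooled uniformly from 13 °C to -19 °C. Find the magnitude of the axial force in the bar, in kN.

Free thermal contraction of the whole bar: Σ αᵢΔT Lᵢ = 16.4×10⁻⁶×32×310 + 9.2×10⁻⁶×32×380 + 11.9×10⁻⁶×32×750 = 0.5602 mm.
Since the ends are fixed, an axial force P builds up, equal in every segment, with P · Σ Lᵢ/(AᵢEᵢ) = δ_free.
The series flexibility is Σ Lᵢ/(AᵢEᵢ) = 310/(2050×192×10³) + 380/(2000×108×10³) + 750/(1125×30×10³) = 2.477×10⁻⁵ mm/N.
So P = 0.5602 / 2.477×10⁻⁵ = 22.62 kN, tensile.

P ≈ 22.6 kN (tensile)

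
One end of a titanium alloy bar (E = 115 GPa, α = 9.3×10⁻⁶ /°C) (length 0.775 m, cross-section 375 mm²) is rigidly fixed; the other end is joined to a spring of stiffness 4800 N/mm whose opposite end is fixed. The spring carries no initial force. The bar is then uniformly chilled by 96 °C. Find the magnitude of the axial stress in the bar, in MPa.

Free thermal contraction: δ_free = αΔT L = 9.3×10⁻⁶ × 96 × 775 = 0.6919 mm.
Let P be the tensile force in the spring. The bar extends elastically by PL/(AE) and the spring stretches by P/k; together these equal δ_free.
P [ L/(AE) + 1/k ] = δ_free → P [ 775/(375×115×10³) + 1/(4800) ] = 0.6919.
P = 0.6919 / 0.0002263 = 3057 N.
σ = P/A = 3057/375 = 8.153 MPa.

σ ≈ 8.15 MPa (tensile)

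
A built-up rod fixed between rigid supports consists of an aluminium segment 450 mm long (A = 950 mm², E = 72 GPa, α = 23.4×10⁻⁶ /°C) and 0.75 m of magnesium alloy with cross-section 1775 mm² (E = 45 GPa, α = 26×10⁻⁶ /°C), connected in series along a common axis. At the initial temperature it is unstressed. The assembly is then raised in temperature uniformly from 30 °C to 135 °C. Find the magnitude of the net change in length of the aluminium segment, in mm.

|ΔL| ≈ 0.193 mm

With the walls removed the bar would change length by δ_free = Σ αᵢΔT Lᵢ = 23.4×10⁻⁶×105×450 + 26×10⁻⁶×105×750 = 3.153 mm.
The walls prevent any net length change, so an axial force P (same in every segment) develops. Compatibility: P · Σ Lᵢ/(AᵢEᵢ) = δ_free.
Σ Lᵢ/(AᵢEᵢ) = 450/(950×72×10³) + 750/(1775×45×10³) = 1.597×10⁻⁵ mm/N.
So P = 3.153 / 1.597×10⁻⁵ = 197.5 kN, compressive.
For the aluminium segment, free thermal change = 23.4×10⁻⁶×105×450 = 1.106 mm and elastic change from P = 197500×450/(950×72×10³) = 1.299 mm; these oppose, so the net change is 0.193 mm (segment shortens).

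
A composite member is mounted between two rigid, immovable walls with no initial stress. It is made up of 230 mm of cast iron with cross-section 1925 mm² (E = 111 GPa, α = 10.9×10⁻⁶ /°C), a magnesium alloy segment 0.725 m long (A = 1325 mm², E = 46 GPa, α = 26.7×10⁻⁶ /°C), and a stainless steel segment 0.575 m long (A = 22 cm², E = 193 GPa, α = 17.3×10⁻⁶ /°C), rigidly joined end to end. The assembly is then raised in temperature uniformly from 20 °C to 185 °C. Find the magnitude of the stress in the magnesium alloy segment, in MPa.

σ ≈ 277 MPa (compressive)

If the supports were absent, the total length change would be Σ αᵢΔT Lᵢ = 10.9×10⁻⁶×165×230 + 26.7×10⁻⁶×165×725 + 17.3×10⁻⁶×165×575 = 5.249 mm.
The rigid supports impose zero overall length change; the single axial force P common to all segments must satisfy P Σ Lᵢ/(AᵢEᵢ) = δ_free.
The series flexibility is Σ Lᵢ/(AᵢEᵢ) = 230/(1925×111×10³) + 725/(1325×46×10³) + 575/(2200×193×10³) = 1.433×10⁻⁵ mm/N.
So P = 5.249 / 1.433×10⁻⁵ = 366.4 kN, compressive.
σ_{magnesium alloy} = P / A = 366400 / 1325 = 276.5 MPa.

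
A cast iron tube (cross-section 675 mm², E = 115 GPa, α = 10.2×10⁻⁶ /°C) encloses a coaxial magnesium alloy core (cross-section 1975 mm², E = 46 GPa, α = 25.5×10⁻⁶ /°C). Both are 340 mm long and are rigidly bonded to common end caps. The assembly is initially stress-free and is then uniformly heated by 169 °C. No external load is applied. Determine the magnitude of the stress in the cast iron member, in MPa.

Equilibrium of a rigid end plate with no external load gives equal and opposite internal forces ±P in the two members. Since α_{magnesium alloy} > α_{cast iron}, heating drives the magnesium alloy into compression and the cast iron into tension.
Equating the net (thermal + elastic) strains gives |α₁ − α₂|·ΔT = P·[1/(A₁E₁) + 1/(A₂E₂)].
|α₁ − α₂|·ΔT = 15.3×10⁻⁶ × 169 = 0.002586.
1/(A₁E₁) + 1/(A₂E₂) = 1/(675×115×10³) + 1/(1975×46×10³) = 2.389×10⁻⁸ N⁻¹.
So P = 0.002586 / 2.389×10⁻⁸ = 108.2 kN.
σ_{cast iron} = P/A₁ = 108200/675 = 160.3 MPa, tensile.

σ ≈ 160 MPa (tensile)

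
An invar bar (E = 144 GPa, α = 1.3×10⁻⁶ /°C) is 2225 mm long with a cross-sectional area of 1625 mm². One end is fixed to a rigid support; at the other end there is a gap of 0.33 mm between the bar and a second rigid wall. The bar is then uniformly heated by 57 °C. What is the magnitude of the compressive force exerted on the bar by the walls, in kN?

P ≈ 0 kN

Unrestrained expansion: δ_free = αΔT L = 1.3×10⁻⁶ × 57 × 2225 = 0.1649 mm.
Since δ_free = 0.165 mm is less than the 0.33 mm gap, the bar never touches the wall. No axial force develops.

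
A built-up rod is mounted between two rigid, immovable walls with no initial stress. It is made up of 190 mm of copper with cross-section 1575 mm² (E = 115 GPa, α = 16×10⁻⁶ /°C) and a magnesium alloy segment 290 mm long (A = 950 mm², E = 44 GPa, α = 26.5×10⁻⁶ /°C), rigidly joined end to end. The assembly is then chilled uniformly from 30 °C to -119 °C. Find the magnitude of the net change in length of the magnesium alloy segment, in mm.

If the supports were absent, the total length change would be Σ αᵢΔT Lᵢ = 16×10⁻⁶×149×190 + 26.5×10⁻⁶×149×290 = 1.598 mm.
The walls prevent any net length change, so an axial force P (same in every segment) develops. Compatibility: P · Σ Lᵢ/(AᵢEᵢ) = δ_free.
Σ Lᵢ/(AᵢEᵢ) = 190/(1575×115×10³) + 290/(950×44×10³) = 7.987×10⁻⁶ mm/N.
Hence P = δ_free / Σ(L/AE) = 1.598/7.987×10⁻⁶ = 200.1 kN (tensile).
For the magnesium alloy segment, free thermal change = 26.5×10⁻⁶×149×290 = 1.145 mm and elastic change from P = 200100×290/(950×44×10³) = 1.388 mm; these oppose, so the net change is 0.243 mm (segment lengthens).

|ΔL| ≈ 0.243 mm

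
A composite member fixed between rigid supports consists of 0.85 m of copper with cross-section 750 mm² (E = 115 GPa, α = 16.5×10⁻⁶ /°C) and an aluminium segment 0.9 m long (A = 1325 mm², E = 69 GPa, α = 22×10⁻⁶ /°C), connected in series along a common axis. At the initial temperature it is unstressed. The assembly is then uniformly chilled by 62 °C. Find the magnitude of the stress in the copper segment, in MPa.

With the walls removed the bar would change length by δ_free = Σ αᵢΔT Lᵢ = 16.5×10⁻⁶×62×850 + 22×10⁻⁶×62×900 = 2.097 mm.
The rigid supports impose zero overall length change; the single axial force P common to all segments must satisfy P Σ Lᵢ/(AᵢEᵢ) = δ_free.
The series flexibility is Σ Lᵢ/(AᵢEᵢ) = 850/(750×115×10³) + 900/(1325×69×10³) = 1.97×10⁻⁵ mm/N.
Hence P = δ_free / Σ(L/AE) = 2.097/1.97×10⁻⁵ = 106.5 kN (tensile).
σ_{copper} = P / A = 106500 / 750 = 141.9 MPa.

σ ≈ 142 MPa (tensile)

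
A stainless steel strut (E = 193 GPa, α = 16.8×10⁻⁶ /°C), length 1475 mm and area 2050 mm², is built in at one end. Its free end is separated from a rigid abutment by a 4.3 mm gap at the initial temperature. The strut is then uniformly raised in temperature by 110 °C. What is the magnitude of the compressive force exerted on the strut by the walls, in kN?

If the wall were absent the strut would grow by αΔT L = 16.8×10⁻⁶ × 110 × 1475 = 2.726 mm.
Since δ_free = 2.73 mm is less than the 4.3 mm gap, the strut never touches the wall. No axial force develops.

P ≈ 0 kN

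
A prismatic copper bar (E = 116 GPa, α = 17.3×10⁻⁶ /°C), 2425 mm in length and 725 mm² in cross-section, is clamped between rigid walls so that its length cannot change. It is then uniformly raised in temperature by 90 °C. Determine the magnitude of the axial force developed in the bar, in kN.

P ≈ 131 kN (compressive)

Full restraint means ε = 0, so the stress is σ = EαΔT = 116×10³ × 17.3×10⁻⁶ × 90 = 180.6 MPa.
Axial force P = σA = 180.6 × 725 = 130900 N = 130.9 kN, compressive.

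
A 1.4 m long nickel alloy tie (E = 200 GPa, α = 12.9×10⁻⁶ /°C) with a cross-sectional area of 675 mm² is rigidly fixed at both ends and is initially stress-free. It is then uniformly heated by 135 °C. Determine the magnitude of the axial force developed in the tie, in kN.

P ≈ 235 kN (compressive)

With zero net strain, σ = E·αΔT = 200 GPa × 12.9×10⁻⁶ × 135 = 348.3 MPa.
Then P = σA = 348.3 × 675 mm² = 235.1 kN, compressive.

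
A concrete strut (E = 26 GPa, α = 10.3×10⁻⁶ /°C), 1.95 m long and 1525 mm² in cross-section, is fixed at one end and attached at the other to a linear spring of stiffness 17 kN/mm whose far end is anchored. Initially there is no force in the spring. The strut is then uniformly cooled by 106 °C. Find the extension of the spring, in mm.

δ ≈ 1.16 mm

If the spring were absent the strut would shorten by αΔT L = 10.3×10⁻⁶ × 106 × 1950 = 2.129 mm.
Let P be the tensile force in the spring. The strut extends elastically by PL/(AE) and the spring stretches by P/k; together these equal δ_free.
So P = δ_free / [L/(AE) + 1/k] = 2.129 / [ 1950/(1525×26×10³) + 1/(17×10³) ].
P = 2.129 / 0.000108 = 19710 N.
Spring extension = P/k = 19710/(17×10³) = 1.16 mm.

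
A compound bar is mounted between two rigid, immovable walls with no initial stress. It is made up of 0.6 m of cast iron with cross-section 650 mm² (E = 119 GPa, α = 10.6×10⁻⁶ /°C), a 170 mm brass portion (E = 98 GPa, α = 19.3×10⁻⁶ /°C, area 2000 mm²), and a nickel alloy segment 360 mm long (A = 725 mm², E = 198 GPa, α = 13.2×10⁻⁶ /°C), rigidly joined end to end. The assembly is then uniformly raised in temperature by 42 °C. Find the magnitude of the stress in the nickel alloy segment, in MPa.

σ ≈ 74.9 MPa (compressive)

If the supports were absent, the total length change would be Σ αᵢΔT Lᵢ = 10.6×10⁻⁶×42×600 + 19.3×10⁻⁶×42×170 + 13.2×10⁻⁶×42×360 = 0.6045 mm.
The rigid supports impose zero overall length change; the single axial force P common to all segments must satisfy P Σ Lᵢ/(AᵢEᵢ) = δ_free.
Σ Lᵢ/(AᵢEᵢ) = 600/(650×119×10³) + 170/(2000×98×10³) + 360/(725×198×10³) = 1.113×10⁻⁵ mm/N.
So P = 0.6045 / 1.113×10⁻⁵ = 54.3 kN, compressive.
σ_{nickel alloy} = P / A = 54300 / 725 = 74.9 MPa.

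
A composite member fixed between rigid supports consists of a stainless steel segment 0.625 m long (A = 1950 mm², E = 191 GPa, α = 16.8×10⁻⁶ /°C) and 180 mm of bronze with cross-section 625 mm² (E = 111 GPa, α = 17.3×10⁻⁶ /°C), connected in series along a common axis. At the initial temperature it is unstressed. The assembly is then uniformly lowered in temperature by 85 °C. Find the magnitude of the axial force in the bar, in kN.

With the walls removed the bar would change length by δ_free = Σ αᵢΔT Lᵢ = 16.8×10⁻⁶×85×625 + 17.3×10⁻⁶×85×180 = 1.157 mm.
The walls prevent any net length change, so an axial force P (same in every segment) develops. Compatibility: P · Σ Lᵢ/(AᵢEᵢ) = δ_free.
The series flexibility is Σ Lᵢ/(AᵢEᵢ) = 625/(1950×191×10³) + 180/(625×111×10³) = 4.273×10⁻⁶ mm/N.
So P = 1.157 / 4.273×10⁻⁶ = 270.8 kN, tensile.

P ≈ 271 kN (tensile)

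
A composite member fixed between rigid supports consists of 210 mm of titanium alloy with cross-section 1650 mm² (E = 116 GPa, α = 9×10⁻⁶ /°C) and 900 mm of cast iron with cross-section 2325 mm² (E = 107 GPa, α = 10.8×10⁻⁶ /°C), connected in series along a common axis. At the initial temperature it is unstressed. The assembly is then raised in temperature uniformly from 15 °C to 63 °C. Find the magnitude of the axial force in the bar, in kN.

Free thermal expansion of the whole bar: Σ αᵢΔT Lᵢ = 9×10⁻⁶×48×210 + 10.8×10⁻⁶×48×900 = 0.5573 mm.
The walls prevent any net length change, so an axial force P (same in every segment) develops. Compatibility: P · Σ Lᵢ/(AᵢEᵢ) = δ_free.
The series flexibility is Σ Lᵢ/(AᵢEᵢ) = 210/(1650×116×10³) + 900/(2325×107×10³) = 4.715×10⁻⁶ mm/N.
Hence P = δ_free / Σ(L/AE) = 0.5573/4.715×10⁻⁶ = 118.2 kN (compressive).

P ≈ 118 kN (compressive)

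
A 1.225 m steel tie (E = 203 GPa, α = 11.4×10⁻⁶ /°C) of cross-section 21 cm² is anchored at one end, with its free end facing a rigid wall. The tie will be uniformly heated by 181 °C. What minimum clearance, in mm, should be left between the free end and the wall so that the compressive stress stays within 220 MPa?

g ≈ 1.2 mm

Free expansion if unrestrained: δ_free = αΔT L = 11.4×10⁻⁶ × 181 × 1225 = 2.528 mm.
A stress of 220 MPa corresponds to the wall pushing the tie back by σL/E = 220×1225/(203×10³) = 1.328 mm.
The gap must absorb the remainder: g_min = 2.528 − 1.328 = 1.2 mm.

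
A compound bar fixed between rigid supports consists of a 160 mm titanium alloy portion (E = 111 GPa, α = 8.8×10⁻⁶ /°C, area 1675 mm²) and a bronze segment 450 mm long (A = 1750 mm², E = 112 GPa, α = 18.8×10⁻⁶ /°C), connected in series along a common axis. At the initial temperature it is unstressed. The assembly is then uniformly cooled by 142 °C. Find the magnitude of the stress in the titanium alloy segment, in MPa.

σ ≈ 265 MPa (tensile)

If the supports were absent, the total length change would be Σ αᵢΔT Lᵢ = 8.8×10⁻⁶×142×160 + 18.8×10⁻⁶×142×450 = 1.401 mm.
Since the ends are fixed, an axial force P builds up, equal in every segment, with P · Σ Lᵢ/(AᵢEᵢ) = δ_free.
Σ Lᵢ/(AᵢEᵢ) = 160/(1675×111×10³) + 450/(1750×112×10³) = 3.156×10⁻⁶ mm/N.
So P = 1.401 / 3.156×10⁻⁶ = 443.9 kN, tensile.
σ_{titanium alloy} = P / A = 443900 / 1675 = 265 MPa.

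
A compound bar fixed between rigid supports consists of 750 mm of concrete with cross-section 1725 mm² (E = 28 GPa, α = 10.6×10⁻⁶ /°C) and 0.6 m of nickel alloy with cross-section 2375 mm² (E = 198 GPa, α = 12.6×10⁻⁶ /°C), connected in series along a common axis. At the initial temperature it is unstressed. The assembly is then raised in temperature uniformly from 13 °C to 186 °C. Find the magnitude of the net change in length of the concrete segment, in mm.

|ΔL| ≈ 1.1 mm

If the supports were absent, the total length change would be Σ αᵢΔT Lᵢ = 10.6×10⁻⁶×173×750 + 12.6×10⁻⁶×173×600 = 2.683 mm.
Since the ends are fixed, an axial force P builds up, equal in every segment, with P · Σ Lᵢ/(AᵢEᵢ) = δ_free.
The series flexibility is Σ Lᵢ/(AᵢEᵢ) = 750/(1725×28×10³) + 600/(2375×198×10³) = 1.68×10⁻⁵ mm/N.
P = 2.683 / 1.68×10⁻⁵ = 159700 N = 159.7 kN, compressive.
For the concrete segment, free thermal change = 10.6×10⁻⁶×173×750 = 1.375 mm and elastic change from P = 159700×750/(1725×28×10³) = 2.479 mm; these oppose, so the net change is 1.1 mm (segment shortens).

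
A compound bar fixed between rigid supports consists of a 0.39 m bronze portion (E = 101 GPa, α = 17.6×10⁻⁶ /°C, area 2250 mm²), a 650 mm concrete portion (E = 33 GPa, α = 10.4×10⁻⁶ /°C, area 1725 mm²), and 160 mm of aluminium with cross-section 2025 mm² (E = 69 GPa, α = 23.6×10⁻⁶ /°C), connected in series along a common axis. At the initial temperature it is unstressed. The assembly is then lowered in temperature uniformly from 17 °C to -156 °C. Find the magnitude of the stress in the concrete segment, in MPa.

σ ≈ 122 MPa (tensile)

Free thermal contraction of the whole bar: Σ αᵢΔT Lᵢ = 17.6×10⁻⁶×173×390 + 10.4×10⁻⁶×173×650 + 23.6×10⁻⁶×173×160 = 3.01 mm.
The rigid supports impose zero overall length change; the single axial force P common to all segments must satisfy P Σ Lᵢ/(AᵢEᵢ) = δ_free.
Σ Lᵢ/(AᵢEᵢ) = 390/(2250×101×10³) + 650/(1725×33×10³) + 160/(2025×69×10³) = 1.428×10⁻⁵ mm/N.
So P = 3.01 / 1.428×10⁻⁵ = 210.8 kN, tensile.
σ_{concrete} = P / A = 210800 / 1725 = 122.2 MPa.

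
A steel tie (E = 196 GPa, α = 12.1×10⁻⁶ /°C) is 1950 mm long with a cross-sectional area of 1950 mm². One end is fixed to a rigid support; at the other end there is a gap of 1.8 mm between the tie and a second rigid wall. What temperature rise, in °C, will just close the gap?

The gap closes when αΔT L = 1.8 mm, since the tie is still unstressed at that instant.
So ΔT = g/(αL) = 1.8/(12.1×10⁻⁶ × 1950) = 76.29 °C.

ΔT ≈ 76.3 °C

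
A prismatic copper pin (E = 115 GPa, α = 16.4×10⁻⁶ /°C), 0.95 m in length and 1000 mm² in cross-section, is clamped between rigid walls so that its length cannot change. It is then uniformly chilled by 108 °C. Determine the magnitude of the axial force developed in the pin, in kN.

With zero net strain, σ = E·αΔT = 115 GPa × 16.4×10⁻⁶ × 108 = 203.7 MPa.
P = AEαΔT = 1000 × 115×10³ × 16.4×10⁻⁶ × 108 = 203.7 kN (tensile).

P ≈ 204 kN (tensile)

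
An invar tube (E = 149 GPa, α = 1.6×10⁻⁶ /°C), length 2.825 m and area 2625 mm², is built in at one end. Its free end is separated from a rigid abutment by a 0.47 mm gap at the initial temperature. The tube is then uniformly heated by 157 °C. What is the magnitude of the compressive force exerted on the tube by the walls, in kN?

P ≈ 33.2 kN

If the wall were absent the tube would grow by αΔT L = 1.6×10⁻⁶ × 157 × 2825 = 0.7096 mm.
This exceeds the 0.47 mm gap, so the wall pushes back. The portion of expansion that must be recovered elastically is δ_free − gap = 0.7096 − 0.47 = 0.2396 mm.
That suppressed elongation corresponds to σ = E·Δ/L = 149×10³ × 0.2396/2825 = 12.64 MPa.
P = σA = 12.64 × 2625 = 33.18 kN.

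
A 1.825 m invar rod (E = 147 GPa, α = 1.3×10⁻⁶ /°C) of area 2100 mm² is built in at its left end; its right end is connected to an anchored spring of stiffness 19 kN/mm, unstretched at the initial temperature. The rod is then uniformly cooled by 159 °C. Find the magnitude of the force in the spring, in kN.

P ≈ 6.44 kN

If the spring were absent the rod would shorten by αΔT L = 1.3×10⁻⁶ × 159 × 1825 = 0.3772 mm.
With a force P in the spring, the elastic change of the rod is PL/(AE) and that of the spring is P/k; compatibility requires their sum to equal δ_free.
So P = δ_free / [L/(AE) + 1/k] = 0.3772 / [ 1825/(2100×147×10³) + 1/(19×10³) ].
P = 0.3772 / 5.854×10⁻⁵ = 6444 N.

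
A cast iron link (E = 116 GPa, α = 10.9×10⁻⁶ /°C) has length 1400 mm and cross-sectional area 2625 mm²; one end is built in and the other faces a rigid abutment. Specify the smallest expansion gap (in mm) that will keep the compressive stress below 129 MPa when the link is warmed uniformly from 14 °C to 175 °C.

g ≈ 0.9 mm

With no wall the link would lengthen by αΔT L = 10.9×10⁻⁶ × 161 × 1400 = 2.457 mm.
A stress of 129 MPa corresponds to the wall pushing the link back by σL/E = 129×1400/(116×10³) = 1.557 mm.
The gap must absorb the remainder: g_min = 2.457 − 1.557 = 0.9 mm.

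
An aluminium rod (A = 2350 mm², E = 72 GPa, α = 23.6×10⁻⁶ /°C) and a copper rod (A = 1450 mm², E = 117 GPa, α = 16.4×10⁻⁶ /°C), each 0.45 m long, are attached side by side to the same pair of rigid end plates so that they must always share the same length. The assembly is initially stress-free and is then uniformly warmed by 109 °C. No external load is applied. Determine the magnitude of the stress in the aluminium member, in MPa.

Equilibrium of a rigid end plate with no external load gives equal and opposite internal forces ±P in the two members. Since α_{aluminium} > α_{copper}, heating drives the aluminium into compression and the copper into tension.
Setting the final lengths equal and cancelling L: (α₁ − α₂)ΔT = P/(A₁E₁) + P/(A₂E₂).
|α₁ − α₂|·ΔT = 7.2×10⁻⁶ × 109 = 0.0007848.
1/(A₁E₁) + 1/(A₂E₂) = 1/(2350×72×10³) + 1/(1450×117×10³) = 1.18×10⁻⁸ N⁻¹.
So P = 0.0007848 / 1.18×10⁻⁸ = 66.48 kN.
σ_{aluminium} = P/A₁ = 66480/2350 = 28.29 MPa, compressive.

σ ≈ 28.3 MPa (compressive)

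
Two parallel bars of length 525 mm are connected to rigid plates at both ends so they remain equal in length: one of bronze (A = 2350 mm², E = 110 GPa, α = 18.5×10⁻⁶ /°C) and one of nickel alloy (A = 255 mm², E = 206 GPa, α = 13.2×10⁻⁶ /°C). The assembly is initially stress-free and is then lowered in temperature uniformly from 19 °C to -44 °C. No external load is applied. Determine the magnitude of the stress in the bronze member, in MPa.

σ ≈ 6.2 MPa (tensile)

Equilibrium of a rigid end plate with no external load gives equal and opposite internal forces ±P in the two members. Since α_{bronze} > α_{nickel alloy}, cooling drives the bronze into tension and the nickel alloy into compression.
Equating the net (thermal + elastic) strains gives |α₁ − α₂|·ΔT = P·[1/(A₁E₁) + 1/(A₂E₂)].
|α₁ − α₂|·ΔT = 5.3×10⁻⁶ × 63 = 0.0003339.
1/(A₁E₁) + 1/(A₂E₂) = 1/(2350×110×10³) + 1/(255×206×10³) = 2.291×10⁻⁸ N⁻¹.
So P = 0.0003339 / 2.291×10⁻⁸ = 14.58 kN.
σ_{bronze} = P/A₁ = 14580/2350 = 6.203 MPa, tensile.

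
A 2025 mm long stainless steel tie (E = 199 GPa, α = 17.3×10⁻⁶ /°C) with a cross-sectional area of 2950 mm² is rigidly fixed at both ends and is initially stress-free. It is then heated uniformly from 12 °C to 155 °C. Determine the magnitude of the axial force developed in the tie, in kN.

P ≈ 1450 kN (compressive)

Full restraint means ε = 0, so the stress is σ = EαΔT = 199×10³ × 17.3×10⁻⁶ × 143 = 492.3 MPa.
Then P = σA = 492.3 × 2950 mm² = 1452 kN, compressive.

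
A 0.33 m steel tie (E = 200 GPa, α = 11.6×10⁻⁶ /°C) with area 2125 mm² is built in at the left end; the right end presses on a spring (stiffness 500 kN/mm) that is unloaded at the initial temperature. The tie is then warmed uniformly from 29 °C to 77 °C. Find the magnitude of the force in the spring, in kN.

P ≈ 66.2 kN

If the spring were absent the tie would lengthen by αΔT L = 11.6×10⁻⁶ × 48 × 330 = 0.1837 mm.
Let P be the compressive force at the spring. The tie shortens elastically by PL/(AE) and the spring compresses by P/k; together these equal δ_free.
P [ L/(AE) + 1/k ] = δ_free → P [ 330/(2125×200×10³) + 1/(500×10³) ] = 0.1837.
P = 0.1837 / 2.776×10⁻⁶ = 66180 N.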